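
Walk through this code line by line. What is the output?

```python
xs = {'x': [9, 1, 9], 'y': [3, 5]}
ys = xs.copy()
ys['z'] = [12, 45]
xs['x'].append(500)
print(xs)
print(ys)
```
{'x': [9, 1, 9, 500], 'y': [3, 5]}
{'x': [9, 1, 9, 500], 'y': [3, 5], 'z': [12, 45]}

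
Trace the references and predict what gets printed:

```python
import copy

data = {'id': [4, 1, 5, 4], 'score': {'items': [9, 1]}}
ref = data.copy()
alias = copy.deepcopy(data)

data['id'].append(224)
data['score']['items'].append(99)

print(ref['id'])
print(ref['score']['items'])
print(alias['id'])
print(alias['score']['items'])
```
[4, 1, 5, 4, 224]
[9, 1, 99]
[4, 1, 5, 4]
[9, 1]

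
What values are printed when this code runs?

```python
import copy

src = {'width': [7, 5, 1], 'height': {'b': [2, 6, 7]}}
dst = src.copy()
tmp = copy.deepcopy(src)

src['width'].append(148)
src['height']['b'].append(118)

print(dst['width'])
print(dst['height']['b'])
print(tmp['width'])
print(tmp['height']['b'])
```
[7, 5, 1, 148]
[2, 6, 7, 118]
[7, 5, 1]
[2, 6, 7]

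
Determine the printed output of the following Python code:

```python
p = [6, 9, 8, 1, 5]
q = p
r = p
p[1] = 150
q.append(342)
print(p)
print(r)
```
[6, 150, 8, 1, 5, 342]
[6, 150, 8, 1, 5, 342]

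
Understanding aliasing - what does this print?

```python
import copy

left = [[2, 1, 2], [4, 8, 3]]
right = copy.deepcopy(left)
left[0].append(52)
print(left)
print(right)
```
[[2, 1, 2, 52], [4, 8, 3]]
[[2, 1, 2], [4, 8, 3]]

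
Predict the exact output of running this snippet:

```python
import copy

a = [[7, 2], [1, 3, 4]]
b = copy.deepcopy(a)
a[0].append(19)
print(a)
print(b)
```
[[7, 2, 19], [1, 3, 4]]
[[7, 2], [1, 3, 4]]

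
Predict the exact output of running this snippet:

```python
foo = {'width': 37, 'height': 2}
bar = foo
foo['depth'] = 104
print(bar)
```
{'width': 37, 'height': 2, 'depth': 104}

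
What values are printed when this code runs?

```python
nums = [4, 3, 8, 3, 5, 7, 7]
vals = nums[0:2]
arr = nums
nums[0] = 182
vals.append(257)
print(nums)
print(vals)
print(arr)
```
[182, 3, 8, 3, 5, 7, 7]
[4, 3, 257]
[182, 3, 8, 3, 5, 7, 7]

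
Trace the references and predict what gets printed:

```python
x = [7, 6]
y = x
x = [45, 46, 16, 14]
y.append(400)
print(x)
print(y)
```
[45, 46, 16, 14]
[7, 6, 400]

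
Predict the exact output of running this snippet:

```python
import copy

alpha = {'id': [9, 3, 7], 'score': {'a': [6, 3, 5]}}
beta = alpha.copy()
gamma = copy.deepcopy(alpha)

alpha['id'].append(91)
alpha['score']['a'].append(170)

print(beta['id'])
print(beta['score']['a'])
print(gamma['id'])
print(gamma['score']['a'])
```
[9, 3, 7, 91]
[6, 3, 5, 170]
[9, 3, 7]
[6, 3, 5]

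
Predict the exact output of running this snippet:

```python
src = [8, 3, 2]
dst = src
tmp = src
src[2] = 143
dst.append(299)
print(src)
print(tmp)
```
[8, 3, 143, 299]
[8, 3, 143, 299]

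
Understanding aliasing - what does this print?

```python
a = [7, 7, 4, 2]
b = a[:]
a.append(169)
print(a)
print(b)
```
[7, 7, 4, 2, 169]
[7, 7, 4, 2]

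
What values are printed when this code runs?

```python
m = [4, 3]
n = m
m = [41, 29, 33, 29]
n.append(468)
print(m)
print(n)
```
[41, 29, 33, 29]
[4, 3, 468]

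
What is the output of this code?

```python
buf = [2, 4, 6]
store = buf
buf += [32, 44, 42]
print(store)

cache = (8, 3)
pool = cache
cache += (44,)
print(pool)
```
[2, 4, 6, 32, 44, 42]
(8, 3)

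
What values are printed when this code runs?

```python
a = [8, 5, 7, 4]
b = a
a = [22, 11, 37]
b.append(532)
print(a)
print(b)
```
[22, 11, 37]
[8, 5, 7, 4, 532]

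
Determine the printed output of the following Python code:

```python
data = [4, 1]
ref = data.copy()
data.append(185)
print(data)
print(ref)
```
[4, 1, 185]
[4, 1]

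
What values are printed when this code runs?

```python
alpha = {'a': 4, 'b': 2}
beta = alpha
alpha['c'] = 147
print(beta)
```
{'a': 4, 'b': 2, 'c': 147}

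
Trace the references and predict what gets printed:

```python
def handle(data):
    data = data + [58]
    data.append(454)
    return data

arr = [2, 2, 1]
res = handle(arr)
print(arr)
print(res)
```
[2, 2, 1]
[2, 2, 1, 58, 454]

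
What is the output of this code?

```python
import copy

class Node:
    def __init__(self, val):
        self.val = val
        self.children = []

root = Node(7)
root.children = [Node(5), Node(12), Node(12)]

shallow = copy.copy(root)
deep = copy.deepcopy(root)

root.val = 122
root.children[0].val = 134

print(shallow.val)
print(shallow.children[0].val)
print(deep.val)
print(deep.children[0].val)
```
7
134
7
5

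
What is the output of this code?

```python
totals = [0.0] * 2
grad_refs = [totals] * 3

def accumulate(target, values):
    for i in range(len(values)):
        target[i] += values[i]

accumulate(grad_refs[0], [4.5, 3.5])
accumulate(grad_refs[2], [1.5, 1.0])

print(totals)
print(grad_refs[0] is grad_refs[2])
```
[6.0, 4.5]
True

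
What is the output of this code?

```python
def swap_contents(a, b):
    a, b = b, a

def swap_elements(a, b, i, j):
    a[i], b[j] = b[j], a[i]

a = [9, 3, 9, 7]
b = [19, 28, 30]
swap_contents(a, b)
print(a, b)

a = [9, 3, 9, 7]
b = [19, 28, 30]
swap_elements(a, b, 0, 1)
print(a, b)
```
[9, 3, 9, 7] [19, 28, 30]
[28, 3, 9, 7] [19, 9, 30]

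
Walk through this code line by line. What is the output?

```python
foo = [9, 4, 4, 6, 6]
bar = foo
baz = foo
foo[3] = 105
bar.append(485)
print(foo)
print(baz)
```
[9, 4, 4, 105, 6, 485]
[9, 4, 4, 105, 6, 485]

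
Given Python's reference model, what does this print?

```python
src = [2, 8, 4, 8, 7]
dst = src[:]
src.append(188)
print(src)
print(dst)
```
[2, 8, 4, 8, 7, 188]
[2, 8, 4, 8, 7]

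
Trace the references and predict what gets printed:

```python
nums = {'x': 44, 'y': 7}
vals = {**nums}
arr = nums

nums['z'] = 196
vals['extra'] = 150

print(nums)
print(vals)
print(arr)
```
{'x': 44, 'y': 7, 'z': 196}
{'x': 44, 'y': 7, 'extra': 150}
{'x': 44, 'y': 7, 'z': 196}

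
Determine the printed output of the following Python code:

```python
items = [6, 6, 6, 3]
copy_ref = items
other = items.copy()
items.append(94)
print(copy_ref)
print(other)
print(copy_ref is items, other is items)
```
[6, 6, 6, 3, 94]
[6, 6, 6, 3]
True False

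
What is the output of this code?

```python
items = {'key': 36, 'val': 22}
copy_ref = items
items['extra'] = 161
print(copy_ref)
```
{'key': 36, 'val': 22, 'extra': 161}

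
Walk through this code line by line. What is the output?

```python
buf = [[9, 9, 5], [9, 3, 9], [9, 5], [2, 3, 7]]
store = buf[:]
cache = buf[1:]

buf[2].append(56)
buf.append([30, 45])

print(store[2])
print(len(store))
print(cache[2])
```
[9, 5, 56]
4
[2, 3, 7]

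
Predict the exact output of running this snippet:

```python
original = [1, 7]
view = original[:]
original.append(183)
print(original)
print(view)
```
[1, 7, 183]
[1, 7]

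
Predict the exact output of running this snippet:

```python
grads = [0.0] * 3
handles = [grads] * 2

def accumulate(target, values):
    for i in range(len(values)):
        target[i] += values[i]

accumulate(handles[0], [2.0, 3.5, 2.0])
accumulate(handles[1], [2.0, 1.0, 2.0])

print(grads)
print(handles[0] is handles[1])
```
[4.0, 4.5, 4.0]
True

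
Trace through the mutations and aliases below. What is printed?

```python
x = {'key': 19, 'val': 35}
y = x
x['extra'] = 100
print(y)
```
{'key': 19, 'val': 35, 'extra': 100}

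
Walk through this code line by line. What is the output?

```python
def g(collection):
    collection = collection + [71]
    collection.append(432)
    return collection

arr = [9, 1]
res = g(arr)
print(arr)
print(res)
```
[9, 1]
[9, 1, 71, 432]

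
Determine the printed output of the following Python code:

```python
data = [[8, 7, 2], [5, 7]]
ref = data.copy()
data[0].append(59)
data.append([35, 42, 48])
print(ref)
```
[[8, 7, 2, 59], [5, 7]]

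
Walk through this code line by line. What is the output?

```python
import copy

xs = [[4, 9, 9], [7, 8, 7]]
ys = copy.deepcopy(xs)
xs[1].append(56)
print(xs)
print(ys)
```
[[4, 9, 9], [7, 8, 7, 56]]
[[4, 9, 9], [7, 8, 7]]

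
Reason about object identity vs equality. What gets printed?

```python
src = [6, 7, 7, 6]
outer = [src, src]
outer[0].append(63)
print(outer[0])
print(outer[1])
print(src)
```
[6, 7, 7, 6, 63]
[6, 7, 7, 6, 63]
[6, 7, 7, 6, 63]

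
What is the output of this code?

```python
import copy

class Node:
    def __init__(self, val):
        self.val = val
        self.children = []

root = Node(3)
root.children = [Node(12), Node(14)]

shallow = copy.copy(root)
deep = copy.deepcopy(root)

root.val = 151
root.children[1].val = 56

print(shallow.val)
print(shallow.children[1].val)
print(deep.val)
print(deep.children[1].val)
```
3
56
3
14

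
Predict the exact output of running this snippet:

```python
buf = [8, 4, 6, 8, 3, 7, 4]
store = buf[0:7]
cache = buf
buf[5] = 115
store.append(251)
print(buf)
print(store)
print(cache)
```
[8, 4, 6, 8, 3, 115, 4]
[8, 4, 6, 8, 3, 7, 4, 251]
[8, 4, 6, 8, 3, 115, 4]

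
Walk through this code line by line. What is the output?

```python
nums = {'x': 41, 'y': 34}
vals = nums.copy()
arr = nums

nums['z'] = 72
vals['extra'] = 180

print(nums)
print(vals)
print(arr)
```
{'x': 41, 'y': 34, 'z': 72}
{'x': 41, 'y': 34, 'extra': 180}
{'x': 41, 'y': 34, 'z': 72}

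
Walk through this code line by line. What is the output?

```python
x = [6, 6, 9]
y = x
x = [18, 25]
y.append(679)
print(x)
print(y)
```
[18, 25]
[6, 6, 9, 679]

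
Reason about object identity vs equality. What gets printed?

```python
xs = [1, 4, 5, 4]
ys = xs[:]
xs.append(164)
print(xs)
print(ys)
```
[1, 4, 5, 4, 164]
[1, 4, 5, 4]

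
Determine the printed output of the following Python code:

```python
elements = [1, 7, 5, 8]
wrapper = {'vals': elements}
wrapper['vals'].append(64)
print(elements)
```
[1, 7, 5, 8, 64]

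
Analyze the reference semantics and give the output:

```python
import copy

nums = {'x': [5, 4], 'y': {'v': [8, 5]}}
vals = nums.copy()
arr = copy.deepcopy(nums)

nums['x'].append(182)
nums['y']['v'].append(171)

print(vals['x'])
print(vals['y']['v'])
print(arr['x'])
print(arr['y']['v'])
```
[5, 4, 182]
[8, 5, 171]
[5, 4]
[8, 5]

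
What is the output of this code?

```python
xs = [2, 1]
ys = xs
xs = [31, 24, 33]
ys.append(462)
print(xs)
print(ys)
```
[31, 24, 33]
[2, 1, 462]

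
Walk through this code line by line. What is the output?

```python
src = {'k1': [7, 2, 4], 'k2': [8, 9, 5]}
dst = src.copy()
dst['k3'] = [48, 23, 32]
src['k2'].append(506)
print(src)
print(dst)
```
{'k1': [7, 2, 4], 'k2': [8, 9, 5, 506]}
{'k1': [7, 2, 4], 'k2': [8, 9, 5, 506], 'k3': [48, 23, 32]}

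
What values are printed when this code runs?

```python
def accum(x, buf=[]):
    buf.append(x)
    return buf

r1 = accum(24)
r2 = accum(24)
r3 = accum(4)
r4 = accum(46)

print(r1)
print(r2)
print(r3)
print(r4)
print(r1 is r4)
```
[24, 24, 4, 46]
[24, 24, 4, 46]
[24, 24, 4, 46]
[24, 24, 4, 46]
True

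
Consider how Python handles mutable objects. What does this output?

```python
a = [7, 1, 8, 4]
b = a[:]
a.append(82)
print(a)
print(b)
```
[7, 1, 8, 4, 82]
[7, 1, 8, 4]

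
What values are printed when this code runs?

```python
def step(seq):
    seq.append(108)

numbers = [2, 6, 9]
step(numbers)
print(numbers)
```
[2, 6, 9, 108]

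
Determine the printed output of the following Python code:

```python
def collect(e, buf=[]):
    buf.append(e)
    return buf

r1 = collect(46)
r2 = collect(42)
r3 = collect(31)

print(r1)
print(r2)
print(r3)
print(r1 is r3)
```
[46, 42, 31]
[46, 42, 31]
[46, 42, 31]
True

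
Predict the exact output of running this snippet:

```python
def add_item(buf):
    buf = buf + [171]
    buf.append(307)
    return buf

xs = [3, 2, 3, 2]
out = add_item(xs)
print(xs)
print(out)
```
[3, 2, 3, 2]
[3, 2, 3, 2, 171, 307]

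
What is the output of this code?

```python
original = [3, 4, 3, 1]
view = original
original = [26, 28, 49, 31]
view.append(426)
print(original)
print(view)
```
[26, 28, 49, 31]
[3, 4, 3, 1, 426]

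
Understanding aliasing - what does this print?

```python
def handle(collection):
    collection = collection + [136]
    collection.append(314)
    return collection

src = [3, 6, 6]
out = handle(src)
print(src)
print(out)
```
[3, 6, 6]
[3, 6, 6, 136, 314]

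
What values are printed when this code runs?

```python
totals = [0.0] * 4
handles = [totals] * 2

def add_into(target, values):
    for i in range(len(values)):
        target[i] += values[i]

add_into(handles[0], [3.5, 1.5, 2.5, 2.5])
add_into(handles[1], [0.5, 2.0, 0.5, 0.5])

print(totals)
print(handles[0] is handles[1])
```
[4.0, 3.5, 3.0, 3.0]
True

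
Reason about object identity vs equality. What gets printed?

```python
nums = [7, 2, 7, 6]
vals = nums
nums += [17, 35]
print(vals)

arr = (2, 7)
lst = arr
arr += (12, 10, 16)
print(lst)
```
[7, 2, 7, 6, 17, 35]
(2, 7)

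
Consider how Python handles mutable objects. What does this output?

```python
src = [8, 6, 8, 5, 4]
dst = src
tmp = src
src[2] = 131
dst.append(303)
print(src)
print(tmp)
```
[8, 6, 131, 5, 4, 303]
[8, 6, 131, 5, 4, 303]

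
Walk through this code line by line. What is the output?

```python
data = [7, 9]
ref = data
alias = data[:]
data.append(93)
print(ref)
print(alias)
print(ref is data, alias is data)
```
[7, 9, 93]
[7, 9]
True False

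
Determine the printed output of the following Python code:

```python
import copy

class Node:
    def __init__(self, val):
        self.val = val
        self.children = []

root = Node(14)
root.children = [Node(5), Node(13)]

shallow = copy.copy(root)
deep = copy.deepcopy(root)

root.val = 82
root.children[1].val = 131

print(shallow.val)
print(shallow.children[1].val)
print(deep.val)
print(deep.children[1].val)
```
14
131
14
13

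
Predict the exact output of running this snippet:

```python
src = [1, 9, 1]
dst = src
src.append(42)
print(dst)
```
[1, 9, 1, 42]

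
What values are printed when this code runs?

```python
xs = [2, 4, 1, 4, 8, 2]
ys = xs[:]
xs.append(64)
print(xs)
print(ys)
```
[2, 4, 1, 4, 8, 2, 64]
[2, 4, 1, 4, 8, 2]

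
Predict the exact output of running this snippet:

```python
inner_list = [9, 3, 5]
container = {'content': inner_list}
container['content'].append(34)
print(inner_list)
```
[9, 3, 5, 34]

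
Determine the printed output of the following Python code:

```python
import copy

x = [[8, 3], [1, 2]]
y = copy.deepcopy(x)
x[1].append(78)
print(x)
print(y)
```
[[8, 3], [1, 2, 78]]
[[8, 3], [1, 2]]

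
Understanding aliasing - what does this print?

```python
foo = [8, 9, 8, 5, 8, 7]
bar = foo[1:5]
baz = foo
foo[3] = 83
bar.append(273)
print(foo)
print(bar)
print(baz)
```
[8, 9, 8, 83, 8, 7]
[9, 8, 5, 8, 273]
[8, 9, 8, 83, 8, 7]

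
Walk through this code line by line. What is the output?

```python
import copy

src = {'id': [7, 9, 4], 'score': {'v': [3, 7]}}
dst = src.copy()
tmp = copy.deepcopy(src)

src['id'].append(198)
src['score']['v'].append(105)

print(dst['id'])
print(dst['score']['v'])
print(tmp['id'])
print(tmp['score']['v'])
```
[7, 9, 4, 198]
[3, 7, 105]
[7, 9, 4]
[3, 7]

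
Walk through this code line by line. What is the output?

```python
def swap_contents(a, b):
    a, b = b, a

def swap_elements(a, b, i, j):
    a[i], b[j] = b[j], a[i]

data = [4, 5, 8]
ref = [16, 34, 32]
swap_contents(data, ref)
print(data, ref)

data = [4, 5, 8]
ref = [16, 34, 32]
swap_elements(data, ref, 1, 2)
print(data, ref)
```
[4, 5, 8] [16, 34, 32]
[4, 32, 8] [16, 34, 5]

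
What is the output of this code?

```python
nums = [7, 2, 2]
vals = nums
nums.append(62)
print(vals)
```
[7, 2, 2, 62]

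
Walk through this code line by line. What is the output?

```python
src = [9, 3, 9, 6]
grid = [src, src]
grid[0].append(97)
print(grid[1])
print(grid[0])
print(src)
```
[9, 3, 9, 6, 97]
[9, 3, 9, 6, 97]
[9, 3, 9, 6, 97]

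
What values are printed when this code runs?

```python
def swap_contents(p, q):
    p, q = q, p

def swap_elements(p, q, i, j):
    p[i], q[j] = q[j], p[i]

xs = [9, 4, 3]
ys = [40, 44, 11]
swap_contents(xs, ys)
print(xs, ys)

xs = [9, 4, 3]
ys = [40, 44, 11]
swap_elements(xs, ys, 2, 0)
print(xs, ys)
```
[9, 4, 3] [40, 44, 11]
[9, 4, 40] [3, 44, 11]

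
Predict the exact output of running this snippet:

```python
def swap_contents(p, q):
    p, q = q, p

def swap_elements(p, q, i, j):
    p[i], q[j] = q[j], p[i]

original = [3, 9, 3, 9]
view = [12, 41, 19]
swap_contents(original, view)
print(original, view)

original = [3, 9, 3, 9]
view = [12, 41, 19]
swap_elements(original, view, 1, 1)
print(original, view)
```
[3, 9, 3, 9] [12, 41, 19]
[3, 41, 3, 9] [12, 9, 19]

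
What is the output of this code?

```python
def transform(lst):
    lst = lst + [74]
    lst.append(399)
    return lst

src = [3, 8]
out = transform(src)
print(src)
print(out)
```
[3, 8]
[3, 8, 74, 399]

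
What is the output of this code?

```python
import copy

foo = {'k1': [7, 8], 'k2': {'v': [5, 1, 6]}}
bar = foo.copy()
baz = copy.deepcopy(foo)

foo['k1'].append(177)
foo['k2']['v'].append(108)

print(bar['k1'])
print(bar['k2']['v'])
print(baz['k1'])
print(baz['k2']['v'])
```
[7, 8, 177]
[5, 1, 6, 108]
[7, 8]
[5, 1, 6]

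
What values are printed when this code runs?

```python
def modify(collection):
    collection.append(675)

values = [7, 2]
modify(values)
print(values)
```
[7, 2, 675]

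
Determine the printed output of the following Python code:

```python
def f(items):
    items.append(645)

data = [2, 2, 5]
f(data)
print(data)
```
[2, 2, 5, 645]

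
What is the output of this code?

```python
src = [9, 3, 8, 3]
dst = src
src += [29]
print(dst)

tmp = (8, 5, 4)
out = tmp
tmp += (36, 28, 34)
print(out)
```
[9, 3, 8, 3, 29]
(8, 5, 4)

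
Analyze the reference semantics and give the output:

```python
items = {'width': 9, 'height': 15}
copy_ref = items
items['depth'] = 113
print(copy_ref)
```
{'width': 9, 'height': 15, 'depth': 113}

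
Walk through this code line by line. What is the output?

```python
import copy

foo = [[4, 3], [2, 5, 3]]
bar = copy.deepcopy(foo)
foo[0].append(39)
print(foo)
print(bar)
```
[[4, 3, 39], [2, 5, 3]]
[[4, 3], [2, 5, 3]]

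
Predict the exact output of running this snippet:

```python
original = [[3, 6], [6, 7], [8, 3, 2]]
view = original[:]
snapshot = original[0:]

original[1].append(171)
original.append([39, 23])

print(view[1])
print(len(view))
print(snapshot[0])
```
[6, 7, 171]
3
[3, 6]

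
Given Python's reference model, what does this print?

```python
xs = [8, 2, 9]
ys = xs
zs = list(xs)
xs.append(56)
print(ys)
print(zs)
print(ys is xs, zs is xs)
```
[8, 2, 9, 56]
[8, 2, 9]
True False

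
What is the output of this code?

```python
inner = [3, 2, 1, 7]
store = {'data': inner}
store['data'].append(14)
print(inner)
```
[3, 2, 1, 7, 14]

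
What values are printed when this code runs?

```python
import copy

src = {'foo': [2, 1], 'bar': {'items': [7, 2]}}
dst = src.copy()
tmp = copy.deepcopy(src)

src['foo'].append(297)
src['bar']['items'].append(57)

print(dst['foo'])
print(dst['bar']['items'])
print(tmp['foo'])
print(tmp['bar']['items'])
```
[2, 1, 297]
[7, 2, 57]
[2, 1]
[7, 2]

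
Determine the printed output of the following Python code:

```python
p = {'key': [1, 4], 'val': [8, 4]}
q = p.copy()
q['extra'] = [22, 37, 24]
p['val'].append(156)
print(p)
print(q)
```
{'key': [1, 4], 'val': [8, 4, 156]}
{'key': [1, 4], 'val': [8, 4, 156], 'extra': [22, 37, 24]}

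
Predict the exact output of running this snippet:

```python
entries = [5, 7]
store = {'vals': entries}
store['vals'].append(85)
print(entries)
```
[5, 7, 85]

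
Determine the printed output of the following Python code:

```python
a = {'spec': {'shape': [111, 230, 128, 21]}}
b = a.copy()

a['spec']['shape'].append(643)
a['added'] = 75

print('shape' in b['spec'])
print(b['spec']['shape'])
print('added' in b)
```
True
[111, 230, 128, 21, 643]
False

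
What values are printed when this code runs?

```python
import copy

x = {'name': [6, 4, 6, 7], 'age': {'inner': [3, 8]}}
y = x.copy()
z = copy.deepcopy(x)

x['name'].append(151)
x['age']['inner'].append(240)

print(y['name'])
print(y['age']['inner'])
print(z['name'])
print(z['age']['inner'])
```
[6, 4, 6, 7, 151]
[3, 8, 240]
[6, 4, 6, 7]
[3, 8]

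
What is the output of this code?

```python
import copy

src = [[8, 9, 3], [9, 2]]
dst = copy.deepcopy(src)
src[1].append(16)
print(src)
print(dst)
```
[[8, 9, 3], [9, 2, 16]]
[[8, 9, 3], [9, 2]]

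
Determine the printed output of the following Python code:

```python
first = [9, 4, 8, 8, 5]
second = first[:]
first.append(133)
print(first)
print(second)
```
[9, 4, 8, 8, 5, 133]
[9, 4, 8, 8, 5]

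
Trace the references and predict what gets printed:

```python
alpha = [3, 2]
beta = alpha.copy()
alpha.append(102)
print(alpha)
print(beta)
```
[3, 2, 102]
[3, 2]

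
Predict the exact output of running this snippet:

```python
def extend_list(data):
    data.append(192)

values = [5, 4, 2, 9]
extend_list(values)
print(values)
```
[5, 4, 2, 9, 192]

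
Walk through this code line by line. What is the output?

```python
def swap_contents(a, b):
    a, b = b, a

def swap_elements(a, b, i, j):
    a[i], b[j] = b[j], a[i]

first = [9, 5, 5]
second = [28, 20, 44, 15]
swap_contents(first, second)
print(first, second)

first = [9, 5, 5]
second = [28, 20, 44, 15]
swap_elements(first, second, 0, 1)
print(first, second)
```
[9, 5, 5] [28, 20, 44, 15]
[20, 5, 5] [28, 9, 44, 15]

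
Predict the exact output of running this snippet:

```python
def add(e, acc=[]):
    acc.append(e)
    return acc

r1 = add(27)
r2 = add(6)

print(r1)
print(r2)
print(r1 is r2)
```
[27, 6]
[27, 6]
True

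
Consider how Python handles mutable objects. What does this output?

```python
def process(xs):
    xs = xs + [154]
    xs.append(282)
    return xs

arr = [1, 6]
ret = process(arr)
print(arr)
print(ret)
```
[1, 6]
[1, 6, 154, 282]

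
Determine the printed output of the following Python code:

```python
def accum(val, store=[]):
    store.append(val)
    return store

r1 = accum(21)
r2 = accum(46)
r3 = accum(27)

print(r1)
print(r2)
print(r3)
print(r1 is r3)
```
[21, 46, 27]
[21, 46, 27]
[21, 46, 27]
True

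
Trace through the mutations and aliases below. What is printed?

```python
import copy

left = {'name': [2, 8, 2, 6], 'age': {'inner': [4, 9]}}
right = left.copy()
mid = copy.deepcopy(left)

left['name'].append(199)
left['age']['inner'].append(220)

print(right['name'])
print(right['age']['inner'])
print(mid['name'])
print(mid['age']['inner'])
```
[2, 8, 2, 6, 199]
[4, 9, 220]
[2, 8, 2, 6]
[4, 9]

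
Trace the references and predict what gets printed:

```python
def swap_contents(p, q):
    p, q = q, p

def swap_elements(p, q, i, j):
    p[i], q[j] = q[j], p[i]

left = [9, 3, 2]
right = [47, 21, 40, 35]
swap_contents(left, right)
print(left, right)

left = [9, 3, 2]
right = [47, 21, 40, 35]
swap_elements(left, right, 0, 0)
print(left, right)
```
[9, 3, 2] [47, 21, 40, 35]
[47, 3, 2] [9, 21, 40, 35]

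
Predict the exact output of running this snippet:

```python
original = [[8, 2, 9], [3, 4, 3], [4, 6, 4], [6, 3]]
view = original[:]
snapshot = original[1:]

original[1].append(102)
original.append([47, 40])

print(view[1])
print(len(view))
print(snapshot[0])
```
[3, 4, 3, 102]
4
[3, 4, 3, 102]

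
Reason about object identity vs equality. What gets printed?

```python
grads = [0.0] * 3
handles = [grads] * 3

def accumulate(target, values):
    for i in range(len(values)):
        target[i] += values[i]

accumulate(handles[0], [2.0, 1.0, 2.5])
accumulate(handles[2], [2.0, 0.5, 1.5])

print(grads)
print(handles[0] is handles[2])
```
[4.0, 1.5, 4.0]
True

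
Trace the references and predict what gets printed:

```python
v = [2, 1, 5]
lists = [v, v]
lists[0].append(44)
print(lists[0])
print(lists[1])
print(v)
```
[2, 1, 5, 44]
[2, 1, 5, 44]
[2, 1, 5, 44]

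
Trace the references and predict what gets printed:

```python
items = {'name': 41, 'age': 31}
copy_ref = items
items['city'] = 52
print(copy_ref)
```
{'name': 41, 'age': 31, 'city': 52}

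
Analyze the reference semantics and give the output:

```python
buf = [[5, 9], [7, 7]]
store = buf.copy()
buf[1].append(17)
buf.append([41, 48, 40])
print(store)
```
[[5, 9], [7, 7, 17]]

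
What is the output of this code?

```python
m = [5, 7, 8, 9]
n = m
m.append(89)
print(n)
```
[5, 7, 8, 9, 89]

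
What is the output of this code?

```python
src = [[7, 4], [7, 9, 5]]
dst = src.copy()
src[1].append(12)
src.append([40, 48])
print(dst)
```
[[7, 4], [7, 9, 5, 12]]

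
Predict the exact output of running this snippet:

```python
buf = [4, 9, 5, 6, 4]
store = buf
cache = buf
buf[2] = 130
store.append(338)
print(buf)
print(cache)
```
[4, 9, 130, 6, 4, 338]
[4, 9, 130, 6, 4, 338]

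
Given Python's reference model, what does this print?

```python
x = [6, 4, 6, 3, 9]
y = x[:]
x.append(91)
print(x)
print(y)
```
[6, 4, 6, 3, 9, 91]
[6, 4, 6, 3, 9]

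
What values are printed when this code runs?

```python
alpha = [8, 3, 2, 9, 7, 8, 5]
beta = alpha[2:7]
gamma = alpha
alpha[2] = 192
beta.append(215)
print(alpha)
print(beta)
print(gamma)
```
[8, 3, 192, 9, 7, 8, 5]
[2, 9, 7, 8, 5, 215]
[8, 3, 192, 9, 7, 8, 5]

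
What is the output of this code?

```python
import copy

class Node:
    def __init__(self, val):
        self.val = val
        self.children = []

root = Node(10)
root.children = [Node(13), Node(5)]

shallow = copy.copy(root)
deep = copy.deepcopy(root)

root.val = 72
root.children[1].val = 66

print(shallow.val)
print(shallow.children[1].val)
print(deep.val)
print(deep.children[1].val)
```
10
66
10
5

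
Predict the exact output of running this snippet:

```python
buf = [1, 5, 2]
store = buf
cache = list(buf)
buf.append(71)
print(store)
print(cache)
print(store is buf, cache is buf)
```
[1, 5, 2, 71]
[1, 5, 2]
True False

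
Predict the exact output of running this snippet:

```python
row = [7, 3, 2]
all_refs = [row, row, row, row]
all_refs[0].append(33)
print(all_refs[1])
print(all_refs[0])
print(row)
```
[7, 3, 2, 33]
[7, 3, 2, 33]
[7, 3, 2, 33]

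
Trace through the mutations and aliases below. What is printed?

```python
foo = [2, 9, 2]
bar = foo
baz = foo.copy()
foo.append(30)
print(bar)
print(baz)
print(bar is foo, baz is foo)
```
[2, 9, 2, 30]
[2, 9, 2]
True False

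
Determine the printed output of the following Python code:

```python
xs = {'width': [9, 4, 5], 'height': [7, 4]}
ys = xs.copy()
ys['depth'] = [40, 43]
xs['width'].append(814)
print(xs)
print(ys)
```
{'width': [9, 4, 5, 814], 'height': [7, 4]}
{'width': [9, 4, 5, 814], 'height': [7, 4], 'depth': [40, 43]}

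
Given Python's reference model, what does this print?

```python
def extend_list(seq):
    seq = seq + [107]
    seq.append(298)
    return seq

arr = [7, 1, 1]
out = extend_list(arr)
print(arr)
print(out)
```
[7, 1, 1]
[7, 1, 1, 107, 298]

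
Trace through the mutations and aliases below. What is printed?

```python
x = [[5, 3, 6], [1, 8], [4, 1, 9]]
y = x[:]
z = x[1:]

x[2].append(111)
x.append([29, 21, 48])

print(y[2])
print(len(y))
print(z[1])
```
[4, 1, 9, 111]
3
[4, 1, 9, 111]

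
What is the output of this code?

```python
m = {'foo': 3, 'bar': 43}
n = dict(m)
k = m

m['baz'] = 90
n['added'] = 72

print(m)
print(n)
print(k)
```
{'foo': 3, 'bar': 43, 'baz': 90}
{'foo': 3, 'bar': 43, 'added': 72}
{'foo': 3, 'bar': 43, 'baz': 90}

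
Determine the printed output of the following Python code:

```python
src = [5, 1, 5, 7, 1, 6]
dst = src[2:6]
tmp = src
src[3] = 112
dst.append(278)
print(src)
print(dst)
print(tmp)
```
[5, 1, 5, 112, 1, 6]
[5, 7, 1, 6, 278]
[5, 1, 5, 112, 1, 6]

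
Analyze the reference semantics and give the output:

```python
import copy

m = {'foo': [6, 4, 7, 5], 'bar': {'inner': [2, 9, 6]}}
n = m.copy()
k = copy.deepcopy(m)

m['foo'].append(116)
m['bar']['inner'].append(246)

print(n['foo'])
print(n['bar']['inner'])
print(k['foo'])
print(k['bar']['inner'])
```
[6, 4, 7, 5, 116]
[2, 9, 6, 246]
[6, 4, 7, 5]
[2, 9, 6]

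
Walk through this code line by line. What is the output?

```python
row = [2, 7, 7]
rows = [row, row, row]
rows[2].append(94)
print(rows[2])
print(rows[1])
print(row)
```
[2, 7, 7, 94]
[2, 7, 7, 94]
[2, 7, 7, 94]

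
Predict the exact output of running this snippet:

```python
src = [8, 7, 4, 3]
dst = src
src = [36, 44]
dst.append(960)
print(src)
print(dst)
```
[36, 44]
[8, 7, 4, 3, 960]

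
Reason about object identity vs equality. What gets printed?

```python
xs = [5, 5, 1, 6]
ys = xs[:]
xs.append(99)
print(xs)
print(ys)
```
[5, 5, 1, 6, 99]
[5, 5, 1, 6]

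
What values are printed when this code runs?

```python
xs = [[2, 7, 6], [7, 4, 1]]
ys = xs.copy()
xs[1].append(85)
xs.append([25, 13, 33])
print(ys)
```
[[2, 7, 6], [7, 4, 1, 85]]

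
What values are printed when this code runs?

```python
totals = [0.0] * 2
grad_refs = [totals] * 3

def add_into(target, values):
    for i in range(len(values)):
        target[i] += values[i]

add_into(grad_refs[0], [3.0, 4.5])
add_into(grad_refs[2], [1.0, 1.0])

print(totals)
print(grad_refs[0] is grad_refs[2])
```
[4.0, 5.5]
True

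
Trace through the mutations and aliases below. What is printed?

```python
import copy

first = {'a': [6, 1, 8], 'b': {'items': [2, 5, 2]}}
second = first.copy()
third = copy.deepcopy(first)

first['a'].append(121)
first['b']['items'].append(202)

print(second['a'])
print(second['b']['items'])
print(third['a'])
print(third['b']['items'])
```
[6, 1, 8, 121]
[2, 5, 2, 202]
[6, 1, 8]
[2, 5, 2]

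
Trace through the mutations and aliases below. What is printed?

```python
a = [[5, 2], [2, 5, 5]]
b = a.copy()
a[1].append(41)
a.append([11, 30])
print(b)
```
[[5, 2], [2, 5, 5, 41]]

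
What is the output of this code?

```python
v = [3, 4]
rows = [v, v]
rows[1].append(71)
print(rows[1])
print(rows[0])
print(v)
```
[3, 4, 71]
[3, 4, 71]
[3, 4, 71]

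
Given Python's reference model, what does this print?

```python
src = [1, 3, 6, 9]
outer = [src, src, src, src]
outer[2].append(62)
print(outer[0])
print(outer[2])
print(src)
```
[1, 3, 6, 9, 62]
[1, 3, 6, 9, 62]
[1, 3, 6, 9, 62]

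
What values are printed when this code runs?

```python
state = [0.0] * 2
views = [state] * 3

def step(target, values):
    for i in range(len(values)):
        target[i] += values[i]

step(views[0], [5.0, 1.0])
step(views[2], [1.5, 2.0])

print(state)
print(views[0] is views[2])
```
[6.5, 3.0]
True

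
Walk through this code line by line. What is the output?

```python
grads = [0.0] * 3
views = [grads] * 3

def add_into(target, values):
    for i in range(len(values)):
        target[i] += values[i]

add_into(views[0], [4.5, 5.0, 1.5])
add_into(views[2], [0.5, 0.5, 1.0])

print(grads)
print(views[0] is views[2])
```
[5.0, 5.5, 2.5]
True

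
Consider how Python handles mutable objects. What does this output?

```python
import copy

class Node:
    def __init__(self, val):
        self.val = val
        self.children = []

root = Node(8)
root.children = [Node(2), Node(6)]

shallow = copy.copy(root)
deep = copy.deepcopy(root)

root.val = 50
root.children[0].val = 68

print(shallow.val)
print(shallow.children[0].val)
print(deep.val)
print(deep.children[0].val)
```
8
68
8
2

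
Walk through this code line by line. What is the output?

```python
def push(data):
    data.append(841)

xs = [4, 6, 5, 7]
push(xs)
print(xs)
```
[4, 6, 5, 7, 841]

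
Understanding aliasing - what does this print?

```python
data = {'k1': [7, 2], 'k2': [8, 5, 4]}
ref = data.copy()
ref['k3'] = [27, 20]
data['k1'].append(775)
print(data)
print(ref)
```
{'k1': [7, 2, 775], 'k2': [8, 5, 4]}
{'k1': [7, 2, 775], 'k2': [8, 5, 4], 'k3': [27, 20]}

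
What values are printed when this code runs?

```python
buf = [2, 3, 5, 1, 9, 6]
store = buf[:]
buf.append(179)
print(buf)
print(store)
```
[2, 3, 5, 1, 9, 6, 179]
[2, 3, 5, 1, 9, 6]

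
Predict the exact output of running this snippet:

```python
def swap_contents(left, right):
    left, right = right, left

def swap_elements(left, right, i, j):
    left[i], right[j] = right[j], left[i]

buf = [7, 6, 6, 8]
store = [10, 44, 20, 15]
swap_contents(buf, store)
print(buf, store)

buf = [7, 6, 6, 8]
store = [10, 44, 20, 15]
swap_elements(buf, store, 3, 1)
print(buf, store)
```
[7, 6, 6, 8] [10, 44, 20, 15]
[7, 6, 6, 44] [10, 8, 20, 15]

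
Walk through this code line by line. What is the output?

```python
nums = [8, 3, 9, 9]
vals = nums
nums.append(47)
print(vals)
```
[8, 3, 9, 9, 47]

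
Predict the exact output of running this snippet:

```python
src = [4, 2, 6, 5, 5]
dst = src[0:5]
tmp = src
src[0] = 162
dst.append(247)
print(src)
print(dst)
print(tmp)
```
[162, 2, 6, 5, 5]
[4, 2, 6, 5, 5, 247]
[162, 2, 6, 5, 5]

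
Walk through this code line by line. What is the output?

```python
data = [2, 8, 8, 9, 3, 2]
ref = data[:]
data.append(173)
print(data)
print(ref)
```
[2, 8, 8, 9, 3, 2, 173]
[2, 8, 8, 9, 3, 2]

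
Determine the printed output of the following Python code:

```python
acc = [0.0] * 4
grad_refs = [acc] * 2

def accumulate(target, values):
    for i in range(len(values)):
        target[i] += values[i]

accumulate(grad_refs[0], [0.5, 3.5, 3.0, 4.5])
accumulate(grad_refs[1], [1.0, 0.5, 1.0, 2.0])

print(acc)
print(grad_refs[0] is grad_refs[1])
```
[1.5, 4.0, 4.0, 6.5]
True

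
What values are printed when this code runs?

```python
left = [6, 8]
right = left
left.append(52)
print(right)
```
[6, 8, 52]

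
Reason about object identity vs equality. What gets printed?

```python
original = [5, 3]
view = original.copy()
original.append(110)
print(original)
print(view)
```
[5, 3, 110]
[5, 3]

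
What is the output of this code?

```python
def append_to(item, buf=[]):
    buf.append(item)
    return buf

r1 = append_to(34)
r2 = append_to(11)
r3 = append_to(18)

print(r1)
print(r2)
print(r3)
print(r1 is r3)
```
[34, 11, 18]
[34, 11, 18]
[34, 11, 18]
True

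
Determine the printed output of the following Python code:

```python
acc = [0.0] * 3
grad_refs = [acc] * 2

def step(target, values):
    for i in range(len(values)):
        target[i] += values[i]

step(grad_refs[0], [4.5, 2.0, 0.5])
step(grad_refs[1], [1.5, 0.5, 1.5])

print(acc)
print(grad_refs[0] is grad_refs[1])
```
[6.0, 2.5, 2.0]
True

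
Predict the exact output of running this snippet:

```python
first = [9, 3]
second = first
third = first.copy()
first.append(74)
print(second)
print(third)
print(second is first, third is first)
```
[9, 3, 74]
[9, 3]
True False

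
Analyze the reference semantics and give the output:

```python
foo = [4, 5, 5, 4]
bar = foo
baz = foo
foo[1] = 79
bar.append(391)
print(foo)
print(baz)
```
[4, 79, 5, 4, 391]
[4, 79, 5, 4, 391]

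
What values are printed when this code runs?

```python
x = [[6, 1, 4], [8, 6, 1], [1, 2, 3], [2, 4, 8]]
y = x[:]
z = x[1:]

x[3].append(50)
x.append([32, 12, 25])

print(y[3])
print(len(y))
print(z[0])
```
[2, 4, 8, 50]
4
[8, 6, 1]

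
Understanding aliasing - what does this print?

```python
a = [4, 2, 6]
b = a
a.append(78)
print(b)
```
[4, 2, 6, 78]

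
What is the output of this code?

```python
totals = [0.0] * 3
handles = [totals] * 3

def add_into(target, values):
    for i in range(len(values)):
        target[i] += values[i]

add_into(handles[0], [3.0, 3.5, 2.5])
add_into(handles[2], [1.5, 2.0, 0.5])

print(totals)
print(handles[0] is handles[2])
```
[4.5, 5.5, 3.0]
True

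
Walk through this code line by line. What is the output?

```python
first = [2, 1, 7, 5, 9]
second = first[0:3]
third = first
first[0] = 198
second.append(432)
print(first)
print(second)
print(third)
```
[198, 1, 7, 5, 9]
[2, 1, 7, 432]
[198, 1, 7, 5, 9]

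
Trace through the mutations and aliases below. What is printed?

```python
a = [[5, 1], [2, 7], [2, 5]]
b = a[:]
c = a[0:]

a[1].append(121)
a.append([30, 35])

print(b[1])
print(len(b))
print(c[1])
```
[2, 7, 121]
3
[2, 7, 121]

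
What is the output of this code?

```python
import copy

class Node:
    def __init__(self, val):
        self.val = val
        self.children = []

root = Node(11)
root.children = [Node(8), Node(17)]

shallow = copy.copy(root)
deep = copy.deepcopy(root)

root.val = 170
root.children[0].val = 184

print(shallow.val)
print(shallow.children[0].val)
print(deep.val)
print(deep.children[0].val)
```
11
184
11
8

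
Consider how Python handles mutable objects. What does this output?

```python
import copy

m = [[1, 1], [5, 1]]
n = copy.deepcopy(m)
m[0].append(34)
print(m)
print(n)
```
[[1, 1, 34], [5, 1]]
[[1, 1], [5, 1]]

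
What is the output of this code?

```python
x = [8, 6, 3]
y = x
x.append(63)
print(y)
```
[8, 6, 3, 63]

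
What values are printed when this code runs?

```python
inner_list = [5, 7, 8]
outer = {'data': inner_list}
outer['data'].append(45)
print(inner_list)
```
[5, 7, 8, 45]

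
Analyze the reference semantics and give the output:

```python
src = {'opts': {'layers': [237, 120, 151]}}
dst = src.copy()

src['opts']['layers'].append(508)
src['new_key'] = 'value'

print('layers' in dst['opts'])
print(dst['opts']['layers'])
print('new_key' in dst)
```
True
[237, 120, 151, 508]
False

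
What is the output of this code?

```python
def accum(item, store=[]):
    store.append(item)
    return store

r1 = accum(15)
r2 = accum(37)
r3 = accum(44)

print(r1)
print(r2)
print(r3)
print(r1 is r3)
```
[15, 37, 44]
[15, 37, 44]
[15, 37, 44]
True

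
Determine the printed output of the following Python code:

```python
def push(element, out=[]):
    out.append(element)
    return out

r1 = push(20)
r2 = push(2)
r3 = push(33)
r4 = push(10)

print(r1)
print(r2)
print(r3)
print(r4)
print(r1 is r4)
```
[20, 2, 33, 10]
[20, 2, 33, 10]
[20, 2, 33, 10]
[20, 2, 33, 10]
True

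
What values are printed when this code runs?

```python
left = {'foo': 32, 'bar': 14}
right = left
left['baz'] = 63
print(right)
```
{'foo': 32, 'bar': 14, 'baz': 63}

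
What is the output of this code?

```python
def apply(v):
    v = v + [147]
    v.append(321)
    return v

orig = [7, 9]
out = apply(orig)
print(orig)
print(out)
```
[7, 9]
[7, 9, 147, 321]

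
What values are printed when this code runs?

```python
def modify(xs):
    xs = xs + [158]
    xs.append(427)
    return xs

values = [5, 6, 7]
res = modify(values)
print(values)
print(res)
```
[5, 6, 7]
[5, 6, 7, 158, 427]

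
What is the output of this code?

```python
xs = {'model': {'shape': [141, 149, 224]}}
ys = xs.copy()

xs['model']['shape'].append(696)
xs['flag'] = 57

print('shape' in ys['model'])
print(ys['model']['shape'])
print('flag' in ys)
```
True
[141, 149, 224, 696]
False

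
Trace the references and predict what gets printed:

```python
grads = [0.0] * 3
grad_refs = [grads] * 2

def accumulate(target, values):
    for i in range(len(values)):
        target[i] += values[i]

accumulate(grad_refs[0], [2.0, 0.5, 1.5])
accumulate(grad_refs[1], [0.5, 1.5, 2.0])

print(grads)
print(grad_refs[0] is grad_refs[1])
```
[2.5, 2.0, 3.5]
True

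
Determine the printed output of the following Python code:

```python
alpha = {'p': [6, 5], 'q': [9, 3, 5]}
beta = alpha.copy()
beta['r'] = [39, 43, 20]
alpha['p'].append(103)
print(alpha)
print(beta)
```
{'p': [6, 5, 103], 'q': [9, 3, 5]}
{'p': [6, 5, 103], 'q': [9, 3, 5], 'r': [39, 43, 20]}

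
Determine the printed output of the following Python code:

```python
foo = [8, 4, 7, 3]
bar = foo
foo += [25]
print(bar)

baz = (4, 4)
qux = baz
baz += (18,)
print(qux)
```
[8, 4, 7, 3, 25]
(4, 4)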